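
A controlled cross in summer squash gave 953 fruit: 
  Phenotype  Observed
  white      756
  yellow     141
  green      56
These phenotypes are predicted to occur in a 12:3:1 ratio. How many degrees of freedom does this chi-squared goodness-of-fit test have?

2

A goodness-of-fit test with 3 phenotype classes has df = 3 − 1 = 2.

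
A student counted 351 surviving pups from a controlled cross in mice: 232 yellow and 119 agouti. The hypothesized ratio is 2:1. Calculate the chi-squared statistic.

Total ratio parts = 3. Expected numbers out of 351:
  yellow: 351 × 2/3 = 234
  agouti: 351 × 1/3 = 117
χ² = Σ (O − E)² / E
  yellow: (232 − 234)² / 234 = 0.0171
  agouti: (119 − 117)² / 117 = 0.0342
χ² = 0.0171 + 0.0342 = 0.0513 ≈ 0.051

0.051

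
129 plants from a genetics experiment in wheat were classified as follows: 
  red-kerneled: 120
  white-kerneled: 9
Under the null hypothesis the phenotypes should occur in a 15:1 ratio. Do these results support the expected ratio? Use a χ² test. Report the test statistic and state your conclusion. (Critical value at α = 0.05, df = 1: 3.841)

Expected counts for N = 129 under a 15:1 ratio (total parts = 16):
  red-kerneled: 129 × 15/16 = 120.9375
  white-kerneled: 129 × 1/16 = 8.0625
χ² = Σ (O − E)² / E
  red-kerneled: (120 − 120.9375)² / 120.9375 = 0.0073
  white-kerneled: (9 − 8.0625)² / 8.0625 = 0.1090
χ² = 0.0073 + 0.1090 = 0.1163 ≈ 0.116
Degrees of freedom = 2 − 1 = 1; critical value at α = 0.05 is 3.841.
Since 0.116 < 3.841, we fail to reject the null hypothesis — the data are consistent with the 15:1 ratio.

0.116; consistent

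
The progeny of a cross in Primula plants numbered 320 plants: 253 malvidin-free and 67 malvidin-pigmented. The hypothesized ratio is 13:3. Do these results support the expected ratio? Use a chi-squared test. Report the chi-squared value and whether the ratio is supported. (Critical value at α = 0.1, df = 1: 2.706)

The 13:3 ratio has 16 parts, so with N = 320 the expected counts are:
  malvidin-free: 320 × 13/16 = 260
  malvidin-pigmented: 320 × 3/16 = 60
χ² = Σ (O − E)² / E
  malvidin-free: (253 − 260)² / 260 = 0.1885
  malvidin-pigmented: (67 − 60)² / 60 = 0.8167
χ² = 0.1885 + 0.8167 = 1.0052 ≈ 1.005
Degrees of freedom = 2 − 1 = 1; critical value at α = 0.1 is 2.706.
Since 1.005 < 2.706, we fail to reject the null hypothesis — the data are consistent with the 13:3 ratio.

1.005; consistent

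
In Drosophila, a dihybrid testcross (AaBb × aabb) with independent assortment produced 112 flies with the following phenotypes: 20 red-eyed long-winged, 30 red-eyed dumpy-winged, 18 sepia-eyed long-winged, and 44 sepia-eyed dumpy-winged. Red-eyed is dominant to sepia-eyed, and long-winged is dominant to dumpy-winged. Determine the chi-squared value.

A dihybrid testcross with independent assortment gives a 1:1:1:1 ratio.
Total ratio parts = 4. Expected numbers out of 112:
  red-eyed long-winged: 112 × 1/4 = 28
  red-eyed dumpy-winged: 112 × 1/4 = 28
  sepia-eyed long-winged: 112 × 1/4 = 28
  sepia-eyed dumpy-winged: 112 × 1/4 = 28
χ² = Σ (O − E)² / E
  red-eyed long-winged: (20 − 28)² / 28 = 2.2857
  red-eyed dumpy-winged: (30 − 28)² / 28 = 0.1429
  sepia-eyed long-winged: (18 − 28)² / 28 = 3.5714
  sepia-eyed dumpy-winged: (44 − 28)² / 28 = 9.1429
χ² = 2.2857 + 0.1429 + 3.5714 + 9.1429 = 15.1429 ≈ 15.143

15.143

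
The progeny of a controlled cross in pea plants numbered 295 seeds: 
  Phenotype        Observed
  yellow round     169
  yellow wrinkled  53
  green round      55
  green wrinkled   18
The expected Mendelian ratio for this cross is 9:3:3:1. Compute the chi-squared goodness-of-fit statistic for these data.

0.165

Under the 9:3:3:1 hypothesis (Σ ratio = 16, N = 295):
  yellow round: 295 × 9/16 = 165.9375
  yellow wrinkled: 295 × 3/16 = 55.3125
  green round: 295 × 3/16 = 55.3125
  green wrinkled: 295 × 1/16 = 18.4375
χ² = Σ (O − E)² / E
  yellow round: (169 − 165.9375)² / 165.9375 = 0.0565
  yellow wrinkled: (53 − 55.3125)² / 55.3125 = 0.0967
  green round: (55 − 55.3125)² / 55.3125 = 0.0018
  green wrinkled: (18 − 18.4375)² / 18.4375 = 0.0104
χ² = 0.0565 + 0.0967 + 0.0018 + 0.0104 = 0.1654 ≈ 0.165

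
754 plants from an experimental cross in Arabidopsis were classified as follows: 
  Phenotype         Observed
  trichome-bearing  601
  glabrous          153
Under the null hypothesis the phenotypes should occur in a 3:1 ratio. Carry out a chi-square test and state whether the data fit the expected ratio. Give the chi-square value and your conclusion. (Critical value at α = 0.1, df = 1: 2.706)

8.914; not consistent

The 3:1 ratio has 4 parts, so with N = 754 the expected counts are:
  trichome-bearing: 754 × 3/4 = 565.5
  glabrous: 754 × 1/4 = 188.5
χ² = Σ (O − E)² / E
  trichome-bearing: (601 − 565.5)² / 565.5 = 2.2286
  glabrous: (153 − 188.5)² / 188.5 = 6.6857
χ² = 2.2286 + 6.6857 = 8.9143 ≈ 8.914
Degrees of freedom = 2 − 1 = 1; critical value at α = 0.1 is 2.706.
Since 8.914 > 2.706, we reject the null hypothesis — the data do not fit the 3:1 ratio.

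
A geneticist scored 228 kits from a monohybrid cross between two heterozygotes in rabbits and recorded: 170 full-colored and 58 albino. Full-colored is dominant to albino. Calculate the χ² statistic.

0.023

For a monohybrid cross between heterozygotes with complete dominance, the expected phenotypic ratio is 3:1.
Expected counts for N = 228 under a 3:1 ratio (total parts = 4):
  full-colored: 228 × 3/4 = 171
  albino: 228 × 1/4 = 57
χ² = Σ (O − E)² / E
  full-colored: (170 − 171)² / 171 = 0.0058
  albino: (58 − 57)² / 57 = 0.0175
χ² = 0.0058 + 0.0175 = 0.0233 ≈ 0.023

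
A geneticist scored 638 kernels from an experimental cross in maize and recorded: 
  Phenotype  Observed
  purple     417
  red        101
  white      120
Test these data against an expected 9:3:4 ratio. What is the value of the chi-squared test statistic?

Total ratio parts = 16. Expected numbers out of 638:
  purple: 638 × 9/16 = 358.875
  red: 638 × 3/16 = 119.625
  white: 638 × 4/16 = 159.5
χ² = Σ (O − E)² / E
  purple: (417 − 358.875)² / 358.875 = 9.4142
  red: (101 − 119.625)² / 119.625 = 2.8998
  white: (120 − 159.5)² / 159.5 = 9.7821
χ² = 9.4142 + 2.8998 + 9.7821 = 22.0961 ≈ 22.096

22.096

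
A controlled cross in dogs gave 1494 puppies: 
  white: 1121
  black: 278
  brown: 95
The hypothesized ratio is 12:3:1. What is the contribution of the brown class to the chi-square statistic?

0.028

Under the 12:3:1 hypothesis (Σ ratio = 16, N = 1494):
  white: 1494 × 12/16 = 1120.5
  black: 1494 × 3/16 = 280.125
  brown: 1494 × 1/16 = 93.375
Contribution of brown: (95 − 93.375)² / 93.375 = 0.0283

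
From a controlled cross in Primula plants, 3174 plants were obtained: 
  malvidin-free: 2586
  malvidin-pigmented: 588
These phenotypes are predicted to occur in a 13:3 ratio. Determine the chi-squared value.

0.105

Under the 13:3 hypothesis (Σ ratio = 16, N = 3174):
  malvidin-free: 3174 × 13/16 = 2578.875
  malvidin-pigmented: 3174 × 3/16 = 595.125
χ² = Σ (O − E)² / E
  malvidin-free: (2586 − 2578.875)² / 2578.875 = 0.0197
  malvidin-pigmented: (588 − 595.125)² / 595.125 = 0.0853
χ² = 0.0197 + 0.0853 = 0.105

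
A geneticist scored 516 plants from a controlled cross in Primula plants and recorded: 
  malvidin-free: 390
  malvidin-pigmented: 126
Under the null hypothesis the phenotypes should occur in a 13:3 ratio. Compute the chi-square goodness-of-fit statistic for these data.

10.884

The 13:3 ratio has 16 parts, so with N = 516 the expected counts are:
  malvidin-free: 516 × 13/16 = 419.25
  malvidin-pigmented: 516 × 3/16 = 96.75
χ² = Σ (O − E)² / E
  malvidin-free: (390 − 419.25)² / 419.25 = 2.0407
  malvidin-pigmented: (126 − 96.75)² / 96.75 = 8.8430
χ² = 2.0407 + 8.8430 = 10.8837 ≈ 10.884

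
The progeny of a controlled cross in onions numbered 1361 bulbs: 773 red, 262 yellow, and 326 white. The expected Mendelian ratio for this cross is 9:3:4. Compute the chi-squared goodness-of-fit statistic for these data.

Total ratio parts = 16. Expected numbers out of 1361:
  red: 1361 × 9/16 = 765.5625
  yellow: 1361 × 3/16 = 255.1875
  white: 1361 × 4/16 = 340.25
χ² = Σ (O − E)² / E
  red: (773 − 765.5625)² / 765.5625 = 0.0723
  yellow: (262 − 255.1875)² / 255.1875 = 0.1819
  white: (326 − 340.25)² / 340.25 = 0.5968
χ² = 0.0723 + 0.1819 + 0.5968 = 0.851

0.851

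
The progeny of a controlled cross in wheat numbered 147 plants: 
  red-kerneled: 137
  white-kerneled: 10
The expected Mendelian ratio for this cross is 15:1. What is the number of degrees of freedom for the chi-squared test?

1

A goodness-of-fit test with 2 phenotype classes has df = 2 − 1 = 1.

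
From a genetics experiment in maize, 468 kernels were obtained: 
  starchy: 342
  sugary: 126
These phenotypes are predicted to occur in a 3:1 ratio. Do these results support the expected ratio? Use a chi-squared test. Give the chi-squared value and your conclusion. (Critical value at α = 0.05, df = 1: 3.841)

The 3:1 ratio has 4 parts, so with N = 468 the expected counts are:
  starchy: 468 × 3/4 = 351
  sugary: 468 × 1/4 = 117
χ² = Σ (O − E)² / E
  starchy: (342 − 351)² / 351 = 0.2308
  sugary: (126 − 117)² / 117 = 0.6923
χ² = 0.2308 + 0.6923 = 0.9231 ≈ 0.923
Degrees of freedom = 2 − 1 = 1; critical value at α = 0.05 is 3.841.
Since 0.923 < 3.841, we fail to reject the null hypothesis — the data are consistent with the 3:1 ratio.

0.923; consistent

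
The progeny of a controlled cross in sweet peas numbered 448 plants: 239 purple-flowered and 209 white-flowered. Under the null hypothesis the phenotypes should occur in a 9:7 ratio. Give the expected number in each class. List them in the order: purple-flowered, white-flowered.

252, 196

Under the 9:7 hypothesis (Σ ratio = 16, N = 448):
  purple-flowered: 448 × 9/16 = 252
  white-flowered: 448 × 7/16 = 196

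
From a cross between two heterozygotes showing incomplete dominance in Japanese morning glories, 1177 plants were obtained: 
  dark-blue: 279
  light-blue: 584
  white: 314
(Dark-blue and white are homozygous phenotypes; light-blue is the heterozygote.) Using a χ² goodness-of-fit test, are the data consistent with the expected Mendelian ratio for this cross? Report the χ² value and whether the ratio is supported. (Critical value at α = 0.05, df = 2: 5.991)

With incomplete dominance, a heterozygote × heterozygote cross gives a 1:2:1 phenotypic ratio.
The 1:2:1 ratio has 4 parts, so with N = 1177 the expected counts are:
  dark-blue: 1177 × 1/4 = 294.25
  light-blue: 1177 × 2/4 = 588.5
  white: 1177 × 1/4 = 294.25
χ² = Σ (O − E)² / E
  dark-blue: (279 − 294.25)² / 294.25 = 0.7904
  light-blue: (584 − 588.5)² / 588.5 = 0.0344
  white: (314 − 294.25)² / 294.25 = 1.3256
χ² = 0.7904 + 0.0344 + 1.3256 = 2.1504 ≈ 2.150
Degrees of freedom = 3 − 1 = 2; critical value at α = 0.05 is 5.991.
Since 2.150 < 5.991, we fail to reject the null hypothesis — the data are consistent with the 1:2:1 ratio.

2.150; consistent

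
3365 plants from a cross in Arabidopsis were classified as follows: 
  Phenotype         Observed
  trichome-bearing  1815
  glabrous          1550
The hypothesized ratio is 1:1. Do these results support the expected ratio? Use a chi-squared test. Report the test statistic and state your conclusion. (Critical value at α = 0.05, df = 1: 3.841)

20.869; not consistent

Under the 1:1 hypothesis (Σ ratio = 2, N = 3365):
  trichome-bearing: 3365 × 1/2 = 1682.5
  glabrous: 3365 × 1/2 = 1682.5
χ² = Σ (O − E)² / E
  trichome-bearing: (1815 − 1682.5)² / 1682.5 = 10.4346
  glabrous: (1550 − 1682.5)² / 1682.5 = 10.4346
χ² = 10.4346 + 10.4346 = 20.8692 ≈ 20.869
Degrees of freedom = 2 − 1 = 1; critical value at α = 0.05 is 3.841.
Since 20.869 > 3.841, we reject the null hypothesis — the data do not fit the 1:1 ratio.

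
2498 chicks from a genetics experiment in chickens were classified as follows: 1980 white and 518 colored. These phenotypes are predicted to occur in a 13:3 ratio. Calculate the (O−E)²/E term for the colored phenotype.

5.258

Under the 13:3 hypothesis (Σ ratio = 16, N = 2498):
  white: 2498 × 13/16 = 2029.625
  colored: 2498 × 3/16 = 468.375
Contribution of colored: (518 − 468.375)² / 468.375 = 5.2578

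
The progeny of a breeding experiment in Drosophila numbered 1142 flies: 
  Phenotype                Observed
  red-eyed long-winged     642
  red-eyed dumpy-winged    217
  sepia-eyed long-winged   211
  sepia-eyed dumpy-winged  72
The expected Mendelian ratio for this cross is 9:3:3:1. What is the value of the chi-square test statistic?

0.090

The 9:3:3:1 ratio has 16 parts, so with N = 1142 the expected counts are:
  red-eyed long-winged: 1142 × 9/16 = 642.375
  red-eyed dumpy-winged: 1142 × 3/16 = 214.125
  sepia-eyed long-winged: 1142 × 3/16 = 214.125
  sepia-eyed dumpy-winged: 1142 × 1/16 = 71.375
χ² = Σ (O − E)² / E
  red-eyed long-winged: (642 − 642.375)² / 642.375 = 0.0002
  red-eyed dumpy-winged: (217 − 214.125)² / 214.125 = 0.0386
  sepia-eyed long-winged: (211 − 214.125)² / 214.125 = 0.0456
  sepia-eyed dumpy-winged: (72 − 71.375)² / 71.375 = 0.0055
χ² = 0.0002 + 0.0386 + 0.0456 + 0.0055 = 0.0899 ≈ 0.090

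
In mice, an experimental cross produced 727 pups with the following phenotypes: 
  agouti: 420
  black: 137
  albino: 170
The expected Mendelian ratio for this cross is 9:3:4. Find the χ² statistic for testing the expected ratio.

1.062

Under the 9:3:4 hypothesis (Σ ratio = 16, N = 727):
  agouti: 727 × 9/16 = 408.9375
  black: 727 × 3/16 = 136.3125
  albino: 727 × 4/16 = 181.75
χ² = Σ (O − E)² / E
  agouti: (420 − 408.9375)² / 408.9375 = 0.2993
  black: (137 − 136.3125)² / 136.3125 = 0.0035
  albino: (170 − 181.75)² / 181.75 = 0.7596
χ² = 0.2993 + 0.0035 + 0.7596 = 1.0624 ≈ 1.062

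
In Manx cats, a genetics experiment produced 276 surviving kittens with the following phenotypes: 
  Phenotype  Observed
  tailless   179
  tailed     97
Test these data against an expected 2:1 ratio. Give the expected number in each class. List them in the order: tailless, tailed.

Under the 2:1 hypothesis (Σ ratio = 3, N = 276):
  tailless: 276 × 2/3 = 184
  tailed: 276 × 1/3 = 92

184, 92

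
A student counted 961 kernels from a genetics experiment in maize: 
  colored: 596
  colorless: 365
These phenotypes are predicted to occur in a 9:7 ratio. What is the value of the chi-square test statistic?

Expected counts for N = 961 under a 9:7 ratio (total parts = 16):
  colored: 961 × 9/16 = 540.5625
  colorless: 961 × 7/16 = 420.4375
χ² = Σ (O − E)² / E
  colored: (596 − 540.5625)² / 540.5625 = 5.6854
  colorless: (365 − 420.4375)² / 420.4375 = 7.3098
χ² = 5.6854 + 7.3098 = 12.9952 ≈ 12.995

12.995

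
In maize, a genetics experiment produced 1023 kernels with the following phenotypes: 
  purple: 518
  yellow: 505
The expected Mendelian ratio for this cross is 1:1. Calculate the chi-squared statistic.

0.165

Under the 1:1 hypothesis (Σ ratio = 2, N = 1023):
  purple: 1023 × 1/2 = 511.5
  yellow: 1023 × 1/2 = 511.5
χ² = Σ (O − E)² / E
  purple: (518 − 511.5)² / 511.5 = 0.0826
  yellow: (505 − 511.5)² / 511.5 = 0.0826
χ² = 0.0826 + 0.0826 = 0.1652 ≈ 0.165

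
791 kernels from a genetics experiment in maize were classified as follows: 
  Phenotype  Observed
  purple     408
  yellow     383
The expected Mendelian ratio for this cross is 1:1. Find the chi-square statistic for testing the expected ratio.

0.790

Under the 1:1 hypothesis (Σ ratio = 2, N = 791):
  purple: 791 × 1/2 = 395.5
  yellow: 791 × 1/2 = 395.5
χ² = Σ (O − E)² / E
  purple: (408 − 395.5)² / 395.5 = 0.3951
  yellow: (383 − 395.5)² / 395.5 = 0.3951
χ² = 0.3951 + 0.3951 = 0.7902 ≈ 0.790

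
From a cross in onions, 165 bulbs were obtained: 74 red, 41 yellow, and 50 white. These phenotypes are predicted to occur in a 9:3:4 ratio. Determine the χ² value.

The 9:3:4 ratio has 16 parts, so with N = 165 the expected counts are:
  red: 165 × 9/16 = 92.8125
  yellow: 165 × 3/16 = 30.9375
  white: 165 × 4/16 = 41.25
χ² = Σ (O − E)² / E
  red: (74 − 92.8125)² / 92.8125 = 3.8132
  yellow: (41 − 30.9375)² / 30.9375 = 3.2729
  white: (50 − 41.25)² / 41.25 = 1.8561
χ² = 3.8132 + 3.2729 + 1.8561 = 8.9422 ≈ 8.942

8.942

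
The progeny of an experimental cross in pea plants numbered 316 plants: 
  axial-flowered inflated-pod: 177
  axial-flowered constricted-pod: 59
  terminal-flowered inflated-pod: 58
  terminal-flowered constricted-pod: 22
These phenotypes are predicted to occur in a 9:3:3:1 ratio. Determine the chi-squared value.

0.287

Total ratio parts = 16. Expected numbers out of 316:
  axial-flowered inflated-pod: 316 × 9/16 = 177.75
  axial-flowered constricted-pod: 316 × 3/16 = 59.25
  terminal-flowered inflated-pod: 316 × 3/16 = 59.25
  terminal-flowered constricted-pod: 316 × 1/16 = 19.75
χ² = Σ (O − E)² / E
  axial-flowered inflated-pod: (177 − 177.75)² / 177.75 = 0.0032
  axial-flowered constricted-pod: (59 − 59.25)² / 59.25 = 0.0011
  terminal-flowered inflated-pod: (58 − 59.25)² / 59.25 = 0.0264
  terminal-flowered constricted-pod: (22 − 19.75)² / 19.75 = 0.2563
χ² = 0.0032 + 0.0011 + 0.0264 + 0.2563 = 0.287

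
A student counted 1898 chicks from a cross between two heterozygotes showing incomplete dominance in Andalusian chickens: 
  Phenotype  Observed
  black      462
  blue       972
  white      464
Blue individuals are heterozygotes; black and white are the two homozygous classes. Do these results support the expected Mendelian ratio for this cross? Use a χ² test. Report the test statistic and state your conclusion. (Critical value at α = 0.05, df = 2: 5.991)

1.119; consistent

With incomplete dominance, a heterozygote × heterozygote cross gives a 1:2:1 phenotypic ratio.
Expected counts for N = 1898 under a 1:2:1 ratio (total parts = 4):
  black: 1898 × 1/4 = 474.5
  blue: 1898 × 2/4 = 949
  white: 1898 × 1/4 = 474.5
χ² = Σ (O − E)² / E
  black: (462 − 474.5)² / 474.5 = 0.3293
  blue: (972 − 949)² / 949 = 0.5574
  white: (464 − 474.5)² / 474.5 = 0.2323
χ² = 0.3293 + 0.5574 + 0.2323 = 1.119
Degrees of freedom = 3 − 1 = 2; critical value at α = 0.05 is 5.991.
Since 1.119 < 5.991, we fail to reject the null hypothesis — the data are consistent with the 1:2:1 ratio.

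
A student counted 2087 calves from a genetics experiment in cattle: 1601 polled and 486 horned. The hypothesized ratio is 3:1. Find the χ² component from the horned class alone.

The 3:1 ratio has 4 parts, so with N = 2087 the expected counts are:
  polled: 2087 × 3/4 = 1565.25
  horned: 2087 × 1/4 = 521.75
Contribution of horned: (486 − 521.75)² / 521.75 = 2.4496

2.450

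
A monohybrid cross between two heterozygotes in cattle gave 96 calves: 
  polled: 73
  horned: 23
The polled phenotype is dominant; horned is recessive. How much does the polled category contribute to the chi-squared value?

For a monohybrid cross between heterozygotes with complete dominance, the expected phenotypic ratio is 3:1.
Expected counts for N = 96 under a 3:1 ratio (total parts = 4):
  polled: 96 × 3/4 = 72
  horned: 96 × 1/4 = 24
Contribution of polled: (73 − 72)² / 72 = 0.0139

0.014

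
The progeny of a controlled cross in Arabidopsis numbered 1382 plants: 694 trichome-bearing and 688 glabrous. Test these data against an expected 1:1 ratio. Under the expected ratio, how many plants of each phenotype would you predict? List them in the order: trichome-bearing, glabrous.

Total ratio parts = 2. Expected numbers out of 1382:
  trichome-bearing: 1382 × 1/2 = 691
  glabrous: 1382 × 1/2 = 691

691, 691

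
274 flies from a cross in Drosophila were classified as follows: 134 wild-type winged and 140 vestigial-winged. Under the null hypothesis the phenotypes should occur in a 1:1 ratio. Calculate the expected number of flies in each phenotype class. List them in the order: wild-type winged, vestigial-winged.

Total ratio parts = 2. Expected numbers out of 274:
  wild-type winged: 274 × 1/2 = 137
  vestigial-winged: 274 × 1/2 = 137

137, 137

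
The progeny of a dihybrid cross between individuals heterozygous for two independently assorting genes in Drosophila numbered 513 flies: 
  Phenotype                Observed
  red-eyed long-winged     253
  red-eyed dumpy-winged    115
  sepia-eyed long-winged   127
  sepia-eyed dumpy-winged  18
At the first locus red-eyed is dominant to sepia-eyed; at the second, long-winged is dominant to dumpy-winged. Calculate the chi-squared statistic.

24.100

A dihybrid F₂ with independent assortment and complete dominance at both loci gives a 9:3:3:1 phenotypic ratio.
Under the 9:3:3:1 hypothesis (Σ ratio = 16, N = 513):
  red-eyed long-winged: 513 × 9/16 = 288.5625
  red-eyed dumpy-winged: 513 × 3/16 = 96.1875
  sepia-eyed long-winged: 513 × 3/16 = 96.1875
  sepia-eyed dumpy-winged: 513 × 1/16 = 32.0625
χ² = Σ (O − E)² / E
  red-eyed long-winged: (253 − 288.5625)² / 288.5625 = 4.3827
  red-eyed dumpy-winged: (115 − 96.1875)² / 96.1875 = 3.6794
  sepia-eyed long-winged: (127 − 96.1875)² / 96.1875 = 9.8704
  sepia-eyed dumpy-winged: (18 − 32.0625)² / 32.0625 = 6.1678
χ² = 4.3827 + 3.6794 + 9.8704 + 6.1678 = 24.1003 ≈ 24.100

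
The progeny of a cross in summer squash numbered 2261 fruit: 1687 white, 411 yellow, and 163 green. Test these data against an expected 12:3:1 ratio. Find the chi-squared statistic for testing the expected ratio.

Under the 12:3:1 hypothesis (Σ ratio = 16, N = 2261):
  white: 2261 × 12/16 = 1695.75
  yellow: 2261 × 3/16 = 423.9375
  green: 2261 × 1/16 = 141.3125
χ² = Σ (O − E)² / E
  white: (1687 − 1695.75)² / 1695.75 = 0.0451
  yellow: (411 − 423.9375)² / 423.9375 = 0.3948
  green: (163 − 141.3125)² / 141.3125 = 3.3284
χ² = 0.0451 + 0.3948 + 3.3284 = 3.7683 ≈ 3.768

3.768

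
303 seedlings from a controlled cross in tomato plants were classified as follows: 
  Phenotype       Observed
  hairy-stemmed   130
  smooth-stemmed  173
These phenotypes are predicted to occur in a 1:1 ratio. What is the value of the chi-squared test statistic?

6.102

Expected counts for N = 303 under a 1:1 ratio (total parts = 2):
  hairy-stemmed: 303 × 1/2 = 151.5
  smooth-stemmed: 303 × 1/2 = 151.5
χ² = Σ (O − E)² / E
  hairy-stemmed: (130 − 151.5)² / 151.5 = 3.0512
  smooth-stemmed: (173 − 151.5)² / 151.5 = 3.0512
χ² = 3.0512 + 3.0512 = 6.1024 ≈ 6.102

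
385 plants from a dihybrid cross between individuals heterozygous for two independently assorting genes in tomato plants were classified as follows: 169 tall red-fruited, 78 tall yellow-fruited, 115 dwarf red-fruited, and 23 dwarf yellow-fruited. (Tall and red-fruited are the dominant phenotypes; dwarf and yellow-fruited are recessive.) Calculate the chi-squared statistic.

36.352

A dihybrid F₂ with independent assortment and complete dominance at both loci gives a 9:3:3:1 phenotypic ratio.
Total ratio parts = 16. Expected numbers out of 385:
  tall red-fruited: 385 × 9/16 = 216.5625
  tall yellow-fruited: 385 × 3/16 = 72.1875
  dwarf red-fruited: 385 × 3/16 = 72.1875
  dwarf yellow-fruited: 385 × 1/16 = 24.0625
χ² = Σ (O − E)² / E
  tall red-fruited: (169 − 216.5625)² / 216.5625 = 10.4459
  tall yellow-fruited: (78 − 72.1875)² / 72.1875 = 0.4680
  dwarf red-fruited: (115 − 72.1875)² / 72.1875 = 25.3910
  dwarf yellow-fruited: (23 − 24.0625)² / 24.0625 = 0.0469
χ² = 10.4459 + 0.4680 + 25.3910 + 0.0469 = 36.3518 ≈ 36.352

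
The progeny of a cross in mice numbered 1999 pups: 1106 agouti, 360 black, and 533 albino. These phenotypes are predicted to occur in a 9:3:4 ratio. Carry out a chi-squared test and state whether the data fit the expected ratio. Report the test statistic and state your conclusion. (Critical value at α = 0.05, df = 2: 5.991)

The 9:3:4 ratio has 16 parts, so with N = 1999 the expected counts are:
  agouti: 1999 × 9/16 = 1124.4375
  black: 1999 × 3/16 = 374.8125
  albino: 1999 × 4/16 = 499.75
χ² = Σ (O − E)² / E
  agouti: (1106 − 1124.4375)² / 1124.4375 = 0.3023
  black: (360 − 374.8125)² / 374.8125 = 0.5854
  albino: (533 − 499.75)² / 499.75 = 2.2122
χ² = 0.3023 + 0.5854 + 2.2122 = 3.0999 ≈ 3.100
Degrees of freedom = 3 − 1 = 2; critical value at α = 0.05 is 5.991.
Since 3.100 < 5.991, we fail to reject the null hypothesis — the data are consistent with the 9:3:4 ratio.

3.100; consistent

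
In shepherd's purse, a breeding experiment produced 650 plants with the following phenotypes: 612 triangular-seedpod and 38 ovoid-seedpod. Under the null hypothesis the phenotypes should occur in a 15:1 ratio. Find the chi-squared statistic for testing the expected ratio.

Under the 15:1 hypothesis (Σ ratio = 16, N = 650):
  triangular-seedpod: 650 × 15/16 = 609.375
  ovoid-seedpod: 650 × 1/16 = 40.625
χ² = Σ (O − E)² / E
  triangular-seedpod: (612 − 609.375)² / 609.375 = 0.0113
  ovoid-seedpod: (38 − 40.625)² / 40.625 = 0.1696
χ² = 0.0113 + 0.1696 = 0.1809 ≈ 0.181

0.181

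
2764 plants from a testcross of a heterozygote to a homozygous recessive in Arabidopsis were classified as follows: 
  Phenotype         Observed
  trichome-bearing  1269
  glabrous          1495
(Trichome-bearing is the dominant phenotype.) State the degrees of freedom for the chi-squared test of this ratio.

1

A testcross of a heterozygote (Aa × aa) gives a 1:1 phenotypic ratio.
A goodness-of-fit test with 2 phenotype classes has df = 2 − 1 = 1.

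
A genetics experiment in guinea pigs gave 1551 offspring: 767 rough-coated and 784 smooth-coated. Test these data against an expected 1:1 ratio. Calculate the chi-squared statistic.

The 1:1 ratio has 2 parts, so with N = 1551 the expected counts are:
  rough-coated: 1551 × 1/2 = 775.5
  smooth-coated: 1551 × 1/2 = 775.5
χ² = Σ (O − E)² / E
  rough-coated: (767 − 775.5)² / 775.5 = 0.0932
  smooth-coated: (784 − 775.5)² / 775.5 = 0.0932
χ² = 0.0932 + 0.0932 = 0.1864 ≈ 0.186

0.186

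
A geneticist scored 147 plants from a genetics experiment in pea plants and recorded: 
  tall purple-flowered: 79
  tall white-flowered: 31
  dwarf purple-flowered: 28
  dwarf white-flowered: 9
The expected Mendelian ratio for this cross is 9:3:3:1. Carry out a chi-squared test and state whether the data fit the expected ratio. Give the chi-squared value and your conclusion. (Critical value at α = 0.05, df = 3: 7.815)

0.604; consistent

Under the 9:3:3:1 hypothesis (Σ ratio = 16, N = 147):
  tall purple-flowered: 147 × 9/16 = 82.6875
  tall white-flowered: 147 × 3/16 = 27.5625
  dwarf purple-flowered: 147 × 3/16 = 27.5625
  dwarf white-flowered: 147 × 1/16 = 9.1875
χ² = Σ (O − E)² / E
  tall purple-flowered: (79 − 82.6875)² / 82.6875 = 0.1644
  tall white-flowered: (31 − 27.5625)² / 27.5625 = 0.4287
  dwarf purple-flowered: (28 − 27.5625)² / 27.5625 = 0.0069
  dwarf white-flowered: (9 − 9.1875)² / 9.1875 = 0.0038
χ² = 0.1644 + 0.4287 + 0.0069 + 0.0038 = 0.6038 ≈ 0.604
Degrees of freedom = 4 − 1 = 3; critical value at α = 0.05 is 7.815.
Since 0.604 < 7.815, we fail to reject the null hypothesis — the data are consistent with the 9:3:3:1 ratio.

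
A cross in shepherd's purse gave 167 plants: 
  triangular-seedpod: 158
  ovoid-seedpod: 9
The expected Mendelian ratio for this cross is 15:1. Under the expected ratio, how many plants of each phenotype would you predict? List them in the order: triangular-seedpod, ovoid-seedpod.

156.5625, 10.4375

Expected counts for N = 167 under a 15:1 ratio (total parts = 16):
  triangular-seedpod: 167 × 15/16 = 156.5625
  ovoid-seedpod: 167 × 1/16 = 10.4375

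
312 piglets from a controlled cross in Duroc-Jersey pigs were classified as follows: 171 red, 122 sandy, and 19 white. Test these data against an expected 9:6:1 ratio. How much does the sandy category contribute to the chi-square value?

The 9:6:1 ratio has 16 parts, so with N = 312 the expected counts are:
  red: 312 × 9/16 = 175.5
  sandy: 312 × 6/16 = 117
  white: 312 × 1/16 = 19.5
Contribution of sandy: (122 − 117)² / 117 = 0.2137

0.214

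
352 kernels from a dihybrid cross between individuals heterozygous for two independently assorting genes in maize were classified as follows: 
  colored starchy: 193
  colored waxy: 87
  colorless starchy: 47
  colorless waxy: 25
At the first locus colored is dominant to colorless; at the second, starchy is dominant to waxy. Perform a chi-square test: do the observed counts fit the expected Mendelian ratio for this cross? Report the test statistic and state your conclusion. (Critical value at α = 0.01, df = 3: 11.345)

A dihybrid F₂ with independent assortment and complete dominance at both loci gives a 9:3:3:1 phenotypic ratio.
Expected counts for N = 352 under a 9:3:3:1 ratio (total parts = 16):
  colored starchy: 352 × 9/16 = 198
  colored waxy: 352 × 3/16 = 66
  colorless starchy: 352 × 3/16 = 66
  colorless waxy: 352 × 1/16 = 22
χ² = Σ (O − E)² / E
  colored starchy: (193 − 198)² / 198 = 0.1263
  colored waxy: (87 − 66)² / 66 = 6.6818
  colorless starchy: (47 − 66)² / 66 = 5.4697
  colorless waxy: (25 − 22)² / 22 = 0.4091
χ² = 0.1263 + 6.6818 + 5.4697 + 0.4091 = 12.6869 ≈ 12.687
Degrees of freedom = 4 − 1 = 3; critical value at α = 0.01 is 11.345.
Since 12.687 > 11.345, we reject the null hypothesis — the data do not fit the 9:3:3:1 ratio.

12.687; not consistent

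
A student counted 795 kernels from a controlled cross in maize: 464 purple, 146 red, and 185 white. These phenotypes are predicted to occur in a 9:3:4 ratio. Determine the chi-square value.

Expected counts for N = 795 under a 9:3:4 ratio (total parts = 16):
  purple: 795 × 9/16 = 447.1875
  red: 795 × 3/16 = 149.0625
  white: 795 × 4/16 = 198.75
χ² = Σ (O − E)² / E
  purple: (464 − 447.1875)² / 447.1875 = 0.6321
  red: (146 − 149.0625)² / 149.0625 = 0.0629
  white: (185 − 198.75)² / 198.75 = 0.9513
χ² = 0.6321 + 0.0629 + 0.9513 = 1.6463 ≈ 1.646

1.646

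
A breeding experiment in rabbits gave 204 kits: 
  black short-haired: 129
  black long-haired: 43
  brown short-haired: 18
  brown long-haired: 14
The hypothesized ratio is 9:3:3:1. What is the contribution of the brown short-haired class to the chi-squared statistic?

10.721

Expected counts for N = 204 under a 9:3:3:1 ratio (total parts = 16):
  black short-haired: 204 × 9/16 = 114.75
  black long-haired: 204 × 3/16 = 38.25
  brown short-haired: 204 × 3/16 = 38.25
  brown long-haired: 204 × 1/16 = 12.75
Contribution of brown short-haired: (18 − 38.25)² / 38.25 = 10.7206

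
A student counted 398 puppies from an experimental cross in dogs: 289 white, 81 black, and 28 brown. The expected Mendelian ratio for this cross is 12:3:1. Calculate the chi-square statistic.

1.240

The 12:3:1 ratio has 16 parts, so with N = 398 the expected counts are:
  white: 398 × 12/16 = 298.5
  black: 398 × 3/16 = 74.625
  brown: 398 × 1/16 = 24.875
χ² = Σ (O − E)² / E
  white: (289 − 298.5)² / 298.5 = 0.3023
  black: (81 − 74.625)² / 74.625 = 0.5446
  brown: (28 − 24.875)² / 24.875 = 0.3926
χ² = 0.3023 + 0.5446 + 0.3926 = 1.2395 ≈ 1.240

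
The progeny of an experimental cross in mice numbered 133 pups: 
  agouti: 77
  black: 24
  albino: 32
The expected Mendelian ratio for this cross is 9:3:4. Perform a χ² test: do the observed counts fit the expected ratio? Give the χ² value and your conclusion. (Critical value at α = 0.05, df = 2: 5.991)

Total ratio parts = 16. Expected numbers out of 133:
  agouti: 133 × 9/16 = 74.8125
  black: 133 × 3/16 = 24.9375
  albino: 133 × 4/16 = 33.25
χ² = Σ (O − E)² / E
  agouti: (77 − 74.8125)² / 74.8125 = 0.0640
  black: (24 − 24.9375)² / 24.9375 = 0.0352
  albino: (32 − 33.25)² / 33.25 = 0.0470
χ² = 0.0640 + 0.0352 + 0.0470 = 0.1462 ≈ 0.146
Degrees of freedom = 3 − 1 = 2; critical value at α = 0.05 is 5.991.
Since 0.146 < 5.991, we fail to reject the null hypothesis — the data are consistent with the 9:3:4 ratio.

0.146; consistent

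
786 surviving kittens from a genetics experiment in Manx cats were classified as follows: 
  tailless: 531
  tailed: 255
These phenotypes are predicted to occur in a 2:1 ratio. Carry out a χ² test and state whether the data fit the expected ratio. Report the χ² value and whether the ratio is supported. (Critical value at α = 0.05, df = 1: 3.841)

0.281; consistent

Total ratio parts = 3. Expected numbers out of 786:
  tailless: 786 × 2/3 = 524
  tailed: 786 × 1/3 = 262
χ² = Σ (O − E)² / E
  tailless: (531 − 524)² / 524 = 0.0935
  tailed: (255 − 262)² / 262 = 0.1870
χ² = 0.0935 + 0.1870 = 0.2805 ≈ 0.281
Degrees of freedom = 2 − 1 = 1; critical value at α = 0.05 is 3.841.
Since 0.281 < 3.841, we fail to reject the null hypothesis — the data are consistent with the 2:1 ratio.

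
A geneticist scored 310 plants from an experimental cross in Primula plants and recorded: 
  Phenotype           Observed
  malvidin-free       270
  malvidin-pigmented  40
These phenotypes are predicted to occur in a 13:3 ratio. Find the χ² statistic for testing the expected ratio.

6.956

The 13:3 ratio has 16 parts, so with N = 310 the expected counts are:
  malvidin-free: 310 × 13/16 = 251.875
  malvidin-pigmented: 310 × 3/16 = 58.125
χ² = Σ (O − E)² / E
  malvidin-free: (270 − 251.875)² / 251.875 = 1.3043
  malvidin-pigmented: (40 − 58.125)² / 58.125 = 5.6519
χ² = 1.3043 + 5.6519 = 6.9562 ≈ 6.956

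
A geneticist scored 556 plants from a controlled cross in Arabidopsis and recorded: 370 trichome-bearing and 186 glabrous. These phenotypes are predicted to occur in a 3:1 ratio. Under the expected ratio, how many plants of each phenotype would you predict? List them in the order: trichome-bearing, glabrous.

417, 139

Expected counts for N = 556 under a 3:1 ratio (total parts = 4):
  trichome-bearing: 556 × 3/4 = 417
  glabrous: 556 × 1/4 = 139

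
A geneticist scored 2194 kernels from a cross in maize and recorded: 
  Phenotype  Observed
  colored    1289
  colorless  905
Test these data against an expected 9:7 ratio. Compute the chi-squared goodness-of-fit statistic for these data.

Under the 9:7 hypothesis (Σ ratio = 16, N = 2194):
  colored: 2194 × 9/16 = 1234.125
  colorless: 2194 × 7/16 = 959.875
χ² = Σ (O − E)² / E
  colored: (1289 − 1234.125)² / 1234.125 = 2.4400
  colorless: (905 − 959.875)² / 959.875 = 3.1371
χ² = 2.4400 + 3.1371 = 5.5771 ≈ 5.577

5.577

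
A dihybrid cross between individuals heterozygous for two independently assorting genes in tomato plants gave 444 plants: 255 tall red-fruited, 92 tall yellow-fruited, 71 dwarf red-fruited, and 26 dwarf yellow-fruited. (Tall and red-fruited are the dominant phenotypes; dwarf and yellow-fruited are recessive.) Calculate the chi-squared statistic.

2.943

A dihybrid F₂ with independent assortment and complete dominance at both loci gives a 9:3:3:1 phenotypic ratio.
Expected counts for N = 444 under a 9:3:3:1 ratio (total parts = 16):
  tall red-fruited: 444 × 9/16 = 249.75
  tall yellow-fruited: 444 × 3/16 = 83.25
  dwarf red-fruited: 444 × 3/16 = 83.25
  dwarf yellow-fruited: 444 × 1/16 = 27.75
χ² = Σ (O − E)² / E
  tall red-fruited: (255 − 249.75)² / 249.75 = 0.1104
  tall yellow-fruited: (92 − 83.25)² / 83.25 = 0.9197
  dwarf red-fruited: (71 − 83.25)² / 83.25 = 1.8026
  dwarf yellow-fruited: (26 − 27.75)² / 27.75 = 0.1104
χ² = 0.1104 + 0.9197 + 1.8026 + 0.1104 = 2.9431 ≈ 2.943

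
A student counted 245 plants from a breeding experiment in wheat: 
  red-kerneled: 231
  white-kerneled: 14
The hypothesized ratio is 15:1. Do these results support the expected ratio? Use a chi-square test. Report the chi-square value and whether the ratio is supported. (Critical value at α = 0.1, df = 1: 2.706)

0.120; consistent

Expected counts for N = 245 under a 15:1 ratio (total parts = 16):
  red-kerneled: 245 × 15/16 = 229.6875
  white-kerneled: 245 × 1/16 = 15.3125
χ² = Σ (O − E)² / E
  red-kerneled: (231 − 229.6875)² / 229.6875 = 0.0075
  white-kerneled: (14 − 15.3125)² / 15.3125 = 0.1125
χ² = 0.0075 + 0.1125 = 0.120
Degrees of freedom = 2 − 1 = 1; critical value at α = 0.1 is 2.706.
Since 0.120 < 2.706, we fail to reject the null hypothesis — the data are consistent with the 15:1 ratio.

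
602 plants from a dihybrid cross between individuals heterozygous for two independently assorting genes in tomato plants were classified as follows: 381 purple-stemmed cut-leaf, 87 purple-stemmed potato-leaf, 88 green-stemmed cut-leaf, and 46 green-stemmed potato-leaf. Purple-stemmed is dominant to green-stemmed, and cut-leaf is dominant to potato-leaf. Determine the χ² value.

A dihybrid F₂ with independent assortment and complete dominance at both loci gives a 9:3:3:1 phenotypic ratio.
The 9:3:3:1 ratio has 16 parts, so with N = 602 the expected counts are:
  purple-stemmed cut-leaf: 602 × 9/16 = 338.625
  purple-stemmed potato-leaf: 602 × 3/16 = 112.875
  green-stemmed cut-leaf: 602 × 3/16 = 112.875
  green-stemmed potato-leaf: 602 × 1/16 = 37.625
χ² = Σ (O − E)² / E
  purple-stemmed cut-leaf: (381 − 338.625)² / 338.625 = 5.3027
  purple-stemmed potato-leaf: (87 − 112.875)² / 112.875 = 5.9315
  green-stemmed cut-leaf: (88 − 112.875)² / 112.875 = 5.4819
  green-stemmed potato-leaf: (46 − 37.625)² / 37.625 = 1.8642
χ² = 5.3027 + 5.9315 + 5.4819 + 1.8642 = 18.5803 ≈ 18.580

18.580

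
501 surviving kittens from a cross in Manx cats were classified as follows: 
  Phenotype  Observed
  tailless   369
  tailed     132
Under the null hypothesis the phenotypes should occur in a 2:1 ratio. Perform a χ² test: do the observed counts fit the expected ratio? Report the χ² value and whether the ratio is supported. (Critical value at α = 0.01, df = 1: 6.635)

Under the 2:1 hypothesis (Σ ratio = 3, N = 501):
  tailless: 501 × 2/3 = 334
  tailed: 501 × 1/3 = 167
χ² = Σ (O − E)² / E
  tailless: (369 − 334)² / 334 = 3.6677
  tailed: (132 − 167)² / 167 = 7.3353
χ² = 3.6677 + 7.3353 = 11.003
Degrees of freedom = 2 − 1 = 1; critical value at α = 0.01 is 6.635.
Since 11.003 > 6.635, we reject the null hypothesis — the data do not fit the 2:1 ratio.

11.003; not consistent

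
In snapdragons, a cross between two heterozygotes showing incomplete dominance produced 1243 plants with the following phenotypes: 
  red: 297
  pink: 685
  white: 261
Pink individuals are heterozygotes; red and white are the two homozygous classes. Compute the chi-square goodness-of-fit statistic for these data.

15.061

With incomplete dominance, a heterozygote × heterozygote cross gives a 1:2:1 phenotypic ratio.
Under the 1:2:1 hypothesis (Σ ratio = 4, N = 1243):
  red: 1243 × 1/4 = 310.75
  pink: 1243 × 2/4 = 621.5
  white: 1243 × 1/4 = 310.75
χ² = Σ (O − E)² / E
  red: (297 − 310.75)² / 310.75 = 0.6084
  pink: (685 − 621.5)² / 621.5 = 6.4879
  white: (261 − 310.75)² / 310.75 = 7.9648
χ² = 0.6084 + 6.4879 + 7.9648 = 15.0611 ≈ 15.061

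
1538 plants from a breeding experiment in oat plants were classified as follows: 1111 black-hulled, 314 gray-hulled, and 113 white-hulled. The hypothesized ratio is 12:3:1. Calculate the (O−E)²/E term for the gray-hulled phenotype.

2.277

Total ratio parts = 16. Expected numbers out of 1538:
  black-hulled: 1538 × 12/16 = 1153.5
  gray-hulled: 1538 × 3/16 = 288.375
  white-hulled: 1538 × 1/16 = 96.125
Contribution of gray-hulled: (314 − 288.375)² / 288.375 = 2.2770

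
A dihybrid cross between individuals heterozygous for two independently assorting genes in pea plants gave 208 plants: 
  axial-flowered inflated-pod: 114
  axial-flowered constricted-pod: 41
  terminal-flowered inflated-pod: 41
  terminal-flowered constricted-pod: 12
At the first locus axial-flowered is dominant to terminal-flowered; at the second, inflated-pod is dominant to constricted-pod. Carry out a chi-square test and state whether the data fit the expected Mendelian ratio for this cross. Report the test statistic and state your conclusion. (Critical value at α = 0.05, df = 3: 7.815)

A dihybrid F₂ with independent assortment and complete dominance at both loci gives a 9:3:3:1 phenotypic ratio.
The 9:3:3:1 ratio has 16 parts, so with N = 208 the expected counts are:
  axial-flowered inflated-pod: 208 × 9/16 = 117
  axial-flowered constricted-pod: 208 × 3/16 = 39
  terminal-flowered inflated-pod: 208 × 3/16 = 39
  terminal-flowered constricted-pod: 208 × 1/16 = 13
χ² = Σ (O − E)² / E
  axial-flowered inflated-pod: (114 − 117)² / 117 = 0.0769
  axial-flowered constricted-pod: (41 − 39)² / 39 = 0.1026
  terminal-flowered inflated-pod: (41 − 39)² / 39 = 0.1026
  terminal-flowered constricted-pod: (12 − 13)² / 13 = 0.0769
χ² = 0.0769 + 0.1026 + 0.1026 + 0.0769 = 0.359
Degrees of freedom = 4 − 1 = 3; critical value at α = 0.05 is 7.815.
Since 0.359 < 7.815, we fail to reject the null hypothesis — the data are consistent with the 9:3:3:1 ratio.

0.359; consistent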